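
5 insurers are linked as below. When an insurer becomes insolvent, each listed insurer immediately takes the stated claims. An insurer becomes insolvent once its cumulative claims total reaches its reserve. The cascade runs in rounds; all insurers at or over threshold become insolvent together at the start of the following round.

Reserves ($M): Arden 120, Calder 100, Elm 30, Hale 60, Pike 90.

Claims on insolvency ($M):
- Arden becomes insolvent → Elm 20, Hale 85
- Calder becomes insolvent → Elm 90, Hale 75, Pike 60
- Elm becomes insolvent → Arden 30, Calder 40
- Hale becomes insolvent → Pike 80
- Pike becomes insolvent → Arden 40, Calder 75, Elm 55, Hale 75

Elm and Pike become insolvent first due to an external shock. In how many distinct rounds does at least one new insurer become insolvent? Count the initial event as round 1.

2

Round 1 — Elm, Pike become insolvent (initial).
  Arden: +30+40 → 70 < 120
  Calder: +40+75 → 115 ≥ 100
  Hale: +75 → 75 ≥ 60
Round 2 — Calder, Hale become insolvent.
No further insolvencies.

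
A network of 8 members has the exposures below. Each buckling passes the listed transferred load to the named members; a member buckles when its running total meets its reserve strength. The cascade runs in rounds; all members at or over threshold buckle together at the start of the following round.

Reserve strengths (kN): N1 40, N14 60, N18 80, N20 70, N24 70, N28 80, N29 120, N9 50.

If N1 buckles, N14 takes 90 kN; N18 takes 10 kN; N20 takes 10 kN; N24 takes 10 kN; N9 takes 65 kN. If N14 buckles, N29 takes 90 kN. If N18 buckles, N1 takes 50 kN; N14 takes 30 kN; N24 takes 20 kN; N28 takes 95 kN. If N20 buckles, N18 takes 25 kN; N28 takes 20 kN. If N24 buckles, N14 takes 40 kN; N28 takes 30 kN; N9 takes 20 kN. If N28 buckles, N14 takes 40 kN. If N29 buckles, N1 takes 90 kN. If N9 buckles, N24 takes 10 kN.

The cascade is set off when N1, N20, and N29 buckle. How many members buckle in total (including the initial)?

Round 1 — N1, N20, N29 buckle (initial).
  N14: +90 → 90 ≥ 60
  N18: +10+25 → 35 < 80
  N24: +10 → 10 < 70
  N28: +20 → 20 < 80
  N9: +65 → 65 ≥ 50
Round 2 — N14, N9 buckle.
  N24: +10 → 20 < 70
No further bucklings.

5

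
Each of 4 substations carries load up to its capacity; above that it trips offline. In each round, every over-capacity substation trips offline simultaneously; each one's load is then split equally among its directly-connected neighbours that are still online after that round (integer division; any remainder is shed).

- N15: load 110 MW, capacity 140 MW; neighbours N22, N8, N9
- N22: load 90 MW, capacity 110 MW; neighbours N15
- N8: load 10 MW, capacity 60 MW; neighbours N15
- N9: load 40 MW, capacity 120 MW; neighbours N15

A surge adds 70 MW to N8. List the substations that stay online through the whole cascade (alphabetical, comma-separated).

none

Round 1 — N8 at 80 > 60. N8 trips offline.
  N8 sheds 80 MW to N15: 80 each.
    N15: 110+80 = 190 > 140
Round 2 — N15 trips offline.
  N15 sheds 190 MW to N22, N9: 95 each.
    N22: 90+95 = 185 > 110
    N9: 40+95 = 135 > 120
Round 3 — N22, N9 trip offline.
  N22 sheds 185 MW: no online neighbours, lost.
  N9 sheds 135 MW: no online neighbours, lost.
No further trips.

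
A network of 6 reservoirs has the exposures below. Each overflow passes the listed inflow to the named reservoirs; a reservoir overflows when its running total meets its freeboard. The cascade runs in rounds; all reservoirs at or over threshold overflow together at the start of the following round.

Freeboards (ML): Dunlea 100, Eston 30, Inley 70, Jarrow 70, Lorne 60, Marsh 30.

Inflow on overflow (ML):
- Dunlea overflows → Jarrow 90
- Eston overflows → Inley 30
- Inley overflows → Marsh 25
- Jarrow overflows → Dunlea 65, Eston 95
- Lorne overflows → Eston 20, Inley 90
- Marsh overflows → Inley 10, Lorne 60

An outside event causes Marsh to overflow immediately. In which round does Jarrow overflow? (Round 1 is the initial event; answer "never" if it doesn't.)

Round 1 — Marsh overflows (initial).
  Inley: +10 → 10 < 70
  Lorne: +60 → 60 ≥ 60
Round 2 — Lorne overflows.
  Eston: +20 → 20 < 30
  Inley: +90 → 100 ≥ 70
Round 3 — Inley overflows.
No further overflows.

never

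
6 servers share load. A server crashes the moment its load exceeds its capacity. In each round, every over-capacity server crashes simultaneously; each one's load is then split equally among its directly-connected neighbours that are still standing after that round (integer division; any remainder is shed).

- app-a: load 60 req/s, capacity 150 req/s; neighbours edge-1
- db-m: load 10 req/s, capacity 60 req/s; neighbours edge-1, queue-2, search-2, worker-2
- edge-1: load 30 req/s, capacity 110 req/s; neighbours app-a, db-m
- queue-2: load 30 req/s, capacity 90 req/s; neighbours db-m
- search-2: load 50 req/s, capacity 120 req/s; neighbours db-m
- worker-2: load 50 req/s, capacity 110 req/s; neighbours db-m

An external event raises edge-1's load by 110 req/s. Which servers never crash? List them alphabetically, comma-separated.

app-a, queue-2, search-2, worker-2

Round 1 — edge-1 at 140 > 110. edge-1 crashes.
  edge-1 sheds 140 req/s to app-a, db-m: 70 each.
    app-a: 60+70 = 130 ≤ 150
    db-m: 10+70 = 80 > 60
Round 2 — db-m crashes.
  db-m sheds 80 req/s to queue-2, search-2, worker-2: 26 each (2 lost).
    queue-2: 30+26 = 56 ≤ 90
    search-2: 50+26 = 76 ≤ 120
    worker-2: 50+26 = 76 ≤ 110
No further crashes.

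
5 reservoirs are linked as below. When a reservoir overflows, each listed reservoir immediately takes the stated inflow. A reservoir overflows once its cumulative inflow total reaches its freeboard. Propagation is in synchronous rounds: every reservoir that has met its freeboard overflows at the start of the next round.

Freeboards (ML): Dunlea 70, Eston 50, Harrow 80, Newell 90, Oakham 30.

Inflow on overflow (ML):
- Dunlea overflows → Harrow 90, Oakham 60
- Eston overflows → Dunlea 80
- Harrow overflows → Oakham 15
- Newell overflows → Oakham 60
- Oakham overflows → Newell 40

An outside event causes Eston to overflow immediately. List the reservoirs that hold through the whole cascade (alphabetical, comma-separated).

Round 1 — Eston overflows (initial).
  Dunlea: +80 → 80 ≥ 70
Round 2 — Dunlea overflows.
  Harrow: +90 → 90 ≥ 80
  Oakham: +60 → 60 ≥ 30
Round 3 — Harrow, Oakham overflow.
  Newell: +40 → 40 < 90
No further overflows.

Newell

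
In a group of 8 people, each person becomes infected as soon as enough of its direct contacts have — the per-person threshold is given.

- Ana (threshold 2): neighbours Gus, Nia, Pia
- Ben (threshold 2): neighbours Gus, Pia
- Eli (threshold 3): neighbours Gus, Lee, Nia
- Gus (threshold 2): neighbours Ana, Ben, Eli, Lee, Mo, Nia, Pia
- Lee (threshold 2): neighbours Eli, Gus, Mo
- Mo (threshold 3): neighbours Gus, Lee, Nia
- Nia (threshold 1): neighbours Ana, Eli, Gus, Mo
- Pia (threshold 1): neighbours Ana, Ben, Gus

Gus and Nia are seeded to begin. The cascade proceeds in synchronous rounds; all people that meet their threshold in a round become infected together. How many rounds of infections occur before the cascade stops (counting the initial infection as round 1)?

Round 1 — Gus, Nia become infected (initial).
Round 2 — checking thresholds:
  Ana: 2 of 3 neighbours ≥ 2, becomes infected.
  Ben: 1 of 2 neighbours < 2, below threshold.
  Eli: 2 of 3 neighbours < 3, below threshold.
  Lee: 1 of 3 neighbours < 2, below threshold.
  Mo: 2 of 3 neighbours < 3, below threshold.
  Pia: 1 of 3 neighbours ≥ 1, becomes infected.
Round 3 — checking thresholds:
  Ben: 2 of 2 neighbours ≥ 2, becomes infected.
  Eli: 2 of 3 neighbours < 3, below threshold.
  Lee: 1 of 3 neighbours < 2, below threshold.
  Mo: 2 of 3 neighbours < 3, below threshold.
Round 4 — no new infections; cascade stops.

3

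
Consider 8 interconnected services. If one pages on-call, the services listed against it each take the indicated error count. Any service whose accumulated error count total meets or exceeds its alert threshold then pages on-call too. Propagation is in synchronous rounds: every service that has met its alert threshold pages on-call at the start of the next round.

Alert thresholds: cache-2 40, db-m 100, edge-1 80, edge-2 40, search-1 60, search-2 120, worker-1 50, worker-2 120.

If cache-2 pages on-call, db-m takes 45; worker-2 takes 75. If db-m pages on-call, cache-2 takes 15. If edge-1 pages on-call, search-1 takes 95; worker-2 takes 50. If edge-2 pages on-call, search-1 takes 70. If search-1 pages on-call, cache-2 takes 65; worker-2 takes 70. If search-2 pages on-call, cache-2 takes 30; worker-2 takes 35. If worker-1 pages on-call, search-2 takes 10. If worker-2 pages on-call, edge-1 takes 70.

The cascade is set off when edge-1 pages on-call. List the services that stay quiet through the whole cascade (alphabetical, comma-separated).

db-m, edge-2, search-2, worker-1

Round 1 — edge-1 pages on-call (initial).
  search-1: +95 → 95 ≥ 60
  worker-2: +50 → 50 < 120
Round 2 — search-1 pages on-call.
  cache-2: +65 → 65 ≥ 40
  worker-2: +70 → 120 ≥ 120
Round 3 — cache-2, worker-2 page on-call.
  db-m: +45 → 45 < 100
No further pages.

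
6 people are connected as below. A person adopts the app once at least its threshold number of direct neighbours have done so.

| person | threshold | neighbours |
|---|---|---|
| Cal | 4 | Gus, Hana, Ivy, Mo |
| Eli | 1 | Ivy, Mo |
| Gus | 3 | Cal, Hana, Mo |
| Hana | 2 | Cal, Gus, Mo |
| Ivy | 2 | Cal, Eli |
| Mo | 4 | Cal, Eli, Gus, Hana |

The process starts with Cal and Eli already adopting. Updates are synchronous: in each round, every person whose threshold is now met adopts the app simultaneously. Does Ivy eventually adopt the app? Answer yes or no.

Round 1 — Cal, Eli adopt the app (initial).
Round 2 — checking thresholds:
  Gus: 1 of 3 neighbours < 3, below threshold.
  Hana: 1 of 3 neighbours < 2, below threshold.
  Ivy: 2 of 2 neighbours ≥ 2, adopts the app.
  Mo: 2 of 4 neighbours < 4, below threshold.
Round 3 — no new adoptions; cascade stops.

yes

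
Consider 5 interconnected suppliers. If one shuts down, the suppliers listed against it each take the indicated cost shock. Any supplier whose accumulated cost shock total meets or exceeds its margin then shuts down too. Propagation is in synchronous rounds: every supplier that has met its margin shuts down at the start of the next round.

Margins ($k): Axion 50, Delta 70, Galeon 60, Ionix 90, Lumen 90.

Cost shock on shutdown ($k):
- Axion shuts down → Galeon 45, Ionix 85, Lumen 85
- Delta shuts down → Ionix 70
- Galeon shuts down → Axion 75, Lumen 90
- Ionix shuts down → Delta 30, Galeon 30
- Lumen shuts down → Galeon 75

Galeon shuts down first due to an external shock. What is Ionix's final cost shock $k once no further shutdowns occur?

Round 1 — Galeon shuts down (initial).
  Axion: +75 → 75 ≥ 50
  Lumen: +90 → 90 ≥ 90
Round 2 — Axion, Lumen shut down.
  Ionix: +85 → 85 < 90
No further shutdowns.

85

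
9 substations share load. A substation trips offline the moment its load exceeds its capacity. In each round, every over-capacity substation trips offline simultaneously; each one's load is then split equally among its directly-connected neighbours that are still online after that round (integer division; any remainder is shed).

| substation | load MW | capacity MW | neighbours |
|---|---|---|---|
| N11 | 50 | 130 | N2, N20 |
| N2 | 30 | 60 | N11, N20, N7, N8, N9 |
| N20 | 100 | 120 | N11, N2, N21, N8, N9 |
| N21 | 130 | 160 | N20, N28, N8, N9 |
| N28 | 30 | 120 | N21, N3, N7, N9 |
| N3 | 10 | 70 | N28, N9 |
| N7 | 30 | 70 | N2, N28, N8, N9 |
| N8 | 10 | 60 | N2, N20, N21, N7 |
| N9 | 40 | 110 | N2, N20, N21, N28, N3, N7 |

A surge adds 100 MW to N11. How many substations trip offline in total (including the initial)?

Round 1 — N11 at 150 > 130. N11 trips offline.
  N11 sheds 150 MW to N2, N20: 75 each.
    N2: 30+75 = 105 > 60
    N20: 100+75 = 175 > 120
Round 2 — N2, N20 trip offline.
  N2 sheds 105 MW to N7, N8, N9: 35 each.
    N7: 30+35 = 65 ≤ 70
    N8: 10+35 = 45 ≤ 60
    N9: 40+35 = 75 ≤ 110
  N20 sheds 175 MW to N21, N8, N9: 58 each (1 lost).
    N21: 130+58 = 188 > 160
    N8: 45+58 = 103 > 60
    N9: 75+58 = 133 > 110
Round 3 — N21, N8, N9 trip offline.
  N21 sheds 188 MW to N28: 188 each.
    N28: 30+188 = 218 > 120
  N8 sheds 103 MW to N7: 103 each.
    N7: 65+103 = 168 > 70
  N9 sheds 133 MW to N28, N3, N7: 44 each (1 lost).
    N28: 218+44 = 262 > 120
    N3: 10+44 = 54 ≤ 70
    N7: 168+44 = 212 > 70
Round 4 — N28, N7 trip offline.
  N28 sheds 262 MW to N3: 262 each.
    N3: 54+262 = 316 > 70
  N7 sheds 212 MW: no online neighbours, lost.
Round 5 — N3 trips offline.
  N3 sheds 316 MW: no online neighbours, lost.
No further trips.

9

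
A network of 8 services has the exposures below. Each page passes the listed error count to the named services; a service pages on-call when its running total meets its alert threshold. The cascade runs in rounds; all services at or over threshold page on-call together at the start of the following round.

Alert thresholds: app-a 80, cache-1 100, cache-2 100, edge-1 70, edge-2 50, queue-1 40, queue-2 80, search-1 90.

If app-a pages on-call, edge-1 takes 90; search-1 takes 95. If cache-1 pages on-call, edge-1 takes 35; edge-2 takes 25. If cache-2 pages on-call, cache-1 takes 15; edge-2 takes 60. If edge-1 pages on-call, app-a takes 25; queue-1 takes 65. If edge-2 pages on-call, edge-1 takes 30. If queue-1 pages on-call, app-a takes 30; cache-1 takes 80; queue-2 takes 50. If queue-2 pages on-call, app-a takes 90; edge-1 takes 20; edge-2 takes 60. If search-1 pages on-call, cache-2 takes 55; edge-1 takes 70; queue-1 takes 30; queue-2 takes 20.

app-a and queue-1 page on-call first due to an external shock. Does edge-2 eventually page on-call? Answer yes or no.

no

Round 1 — app-a, queue-1 page on-call (initial).
  cache-1: +80 → 80 < 100
  edge-1: +90 → 90 ≥ 70
  queue-2: +50 → 50 < 80
  search-1: +95 → 95 ≥ 90
Round 2 — edge-1, search-1 page on-call.
  cache-2: +55 → 55 < 100
  queue-2: +20 → 70 < 80
No further pages.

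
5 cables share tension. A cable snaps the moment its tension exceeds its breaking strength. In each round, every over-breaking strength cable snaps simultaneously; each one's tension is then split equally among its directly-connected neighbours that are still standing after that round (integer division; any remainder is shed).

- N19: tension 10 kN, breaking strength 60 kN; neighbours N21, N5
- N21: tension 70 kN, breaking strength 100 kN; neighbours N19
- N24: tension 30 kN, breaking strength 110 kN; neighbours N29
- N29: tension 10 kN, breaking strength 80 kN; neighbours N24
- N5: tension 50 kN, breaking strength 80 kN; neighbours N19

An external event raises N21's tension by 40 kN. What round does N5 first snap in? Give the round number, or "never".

Round 1 — N21 at 110 > 100. N21 snaps.
  N21 sheds 110 kN to N19: 110 each.
    N19: 10+110 = 120 > 60
Round 2 — N19 snaps.
  N19 sheds 120 kN to N5: 120 each.
    N5: 50+120 = 170 > 80
Round 3 — N5 snaps.
  N5 sheds 170 kN: no online neighbours, lost.
No further breaks.

3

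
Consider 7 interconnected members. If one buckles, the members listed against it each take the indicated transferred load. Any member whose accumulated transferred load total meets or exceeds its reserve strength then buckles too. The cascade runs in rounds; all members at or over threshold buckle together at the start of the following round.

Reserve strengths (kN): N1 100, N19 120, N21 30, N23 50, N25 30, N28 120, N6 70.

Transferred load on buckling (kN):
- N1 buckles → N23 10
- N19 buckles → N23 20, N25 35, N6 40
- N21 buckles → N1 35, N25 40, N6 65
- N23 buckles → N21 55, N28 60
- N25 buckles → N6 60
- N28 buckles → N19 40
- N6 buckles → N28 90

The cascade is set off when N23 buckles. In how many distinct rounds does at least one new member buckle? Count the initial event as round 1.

5

Round 1 — N23 buckles (initial).
  N21: +55 → 55 ≥ 30
  N28: +60 → 60 < 120
Round 2 — N21 buckles.
  N1: +35 → 35 < 100
  N25: +40 → 40 ≥ 30
  N6: +65 → 65 < 70
Round 3 — N25 buckles.
  N6: +60 → 125 ≥ 70
Round 4 — N6 buckles.
  N28: +90 → 150 ≥ 120
Round 5 — N28 buckles.
  N19: +40 → 40 < 120
No further bucklings.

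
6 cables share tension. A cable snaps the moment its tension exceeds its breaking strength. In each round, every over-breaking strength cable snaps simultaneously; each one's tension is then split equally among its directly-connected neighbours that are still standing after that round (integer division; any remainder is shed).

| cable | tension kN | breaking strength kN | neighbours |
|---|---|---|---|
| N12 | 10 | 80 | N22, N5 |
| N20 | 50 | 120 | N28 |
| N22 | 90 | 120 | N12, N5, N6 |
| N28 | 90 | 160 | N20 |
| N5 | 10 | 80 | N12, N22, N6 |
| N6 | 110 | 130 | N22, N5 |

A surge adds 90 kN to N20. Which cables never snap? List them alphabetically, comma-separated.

N12, N22, N5, N6

Round 1 — N20 at 140 > 120. N20 snaps.
  N20 sheds 140 kN to N28: 140 each.
    N28: 90+140 = 230 > 160
Round 2 — N28 snaps.
  N28 sheds 230 kN: no online neighbours, lost.
No further breaks.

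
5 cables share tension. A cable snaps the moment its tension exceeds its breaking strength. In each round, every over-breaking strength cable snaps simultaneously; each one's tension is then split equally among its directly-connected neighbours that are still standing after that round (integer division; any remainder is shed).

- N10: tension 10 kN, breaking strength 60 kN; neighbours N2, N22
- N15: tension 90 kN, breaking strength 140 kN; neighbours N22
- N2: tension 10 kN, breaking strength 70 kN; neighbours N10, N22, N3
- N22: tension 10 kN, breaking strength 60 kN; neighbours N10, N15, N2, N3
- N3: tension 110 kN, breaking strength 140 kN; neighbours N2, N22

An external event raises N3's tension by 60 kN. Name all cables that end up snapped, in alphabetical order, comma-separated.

N10, N2, N22, N3

Round 1 — N3 at 170 > 140. N3 snaps.
  N3 sheds 170 kN to N2, N22: 85 each.
    N2: 10+85 = 95 > 70
    N22: 10+85 = 95 > 60
Round 2 — N2, N22 snap.
  N2 sheds 95 kN to N10: 95 each.
    N10: 10+95 = 105 > 60
  N22 sheds 95 kN to N10, N15: 47 each (1 lost).
    N10: 105+47 = 152 > 60
    N15: 90+47 = 137 ≤ 140
Round 3 — N10 snaps.
  N10 sheds 152 kN: no online neighbours, lost.
No further breaks.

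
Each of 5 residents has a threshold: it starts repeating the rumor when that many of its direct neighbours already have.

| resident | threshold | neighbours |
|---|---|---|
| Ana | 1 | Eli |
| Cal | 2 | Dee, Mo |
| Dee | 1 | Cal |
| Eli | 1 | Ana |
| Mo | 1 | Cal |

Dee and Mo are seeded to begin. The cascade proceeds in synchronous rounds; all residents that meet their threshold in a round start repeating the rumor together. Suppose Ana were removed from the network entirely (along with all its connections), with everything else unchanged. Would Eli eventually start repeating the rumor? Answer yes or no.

no

With Ana removed:
Round 1 — Dee, Mo start repeating the rumor (initial).
Round 2 — checking thresholds:
  Cal: 2 of 2 neighbours ≥ 2, starts repeating the rumor.
Round 3 — no new spreads; cascade stops.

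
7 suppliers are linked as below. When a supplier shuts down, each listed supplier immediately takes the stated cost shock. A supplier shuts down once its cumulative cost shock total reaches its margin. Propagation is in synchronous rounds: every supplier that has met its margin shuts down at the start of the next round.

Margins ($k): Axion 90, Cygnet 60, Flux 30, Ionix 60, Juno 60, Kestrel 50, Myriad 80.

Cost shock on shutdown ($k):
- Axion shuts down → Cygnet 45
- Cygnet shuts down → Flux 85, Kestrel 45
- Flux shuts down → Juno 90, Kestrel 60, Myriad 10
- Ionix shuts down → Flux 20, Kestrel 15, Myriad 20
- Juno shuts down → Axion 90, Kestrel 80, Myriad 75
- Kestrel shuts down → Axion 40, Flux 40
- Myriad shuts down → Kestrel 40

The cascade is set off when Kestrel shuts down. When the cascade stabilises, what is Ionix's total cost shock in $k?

Round 1 — Kestrel shuts down (initial).
  Axion: +40 → 40 < 90
  Flux: +40 → 40 ≥ 30
Round 2 — Flux shuts down.
  Juno: +90 → 90 ≥ 60
  Myriad: +10 → 10 < 80
Round 3 — Juno shuts down.
  Axion: +90 → 130 ≥ 90
  Myriad: +75 → 85 ≥ 80
Round 4 — Axion, Myriad shut down.
  Cygnet: +45 → 45 < 60
No further shutdowns.

0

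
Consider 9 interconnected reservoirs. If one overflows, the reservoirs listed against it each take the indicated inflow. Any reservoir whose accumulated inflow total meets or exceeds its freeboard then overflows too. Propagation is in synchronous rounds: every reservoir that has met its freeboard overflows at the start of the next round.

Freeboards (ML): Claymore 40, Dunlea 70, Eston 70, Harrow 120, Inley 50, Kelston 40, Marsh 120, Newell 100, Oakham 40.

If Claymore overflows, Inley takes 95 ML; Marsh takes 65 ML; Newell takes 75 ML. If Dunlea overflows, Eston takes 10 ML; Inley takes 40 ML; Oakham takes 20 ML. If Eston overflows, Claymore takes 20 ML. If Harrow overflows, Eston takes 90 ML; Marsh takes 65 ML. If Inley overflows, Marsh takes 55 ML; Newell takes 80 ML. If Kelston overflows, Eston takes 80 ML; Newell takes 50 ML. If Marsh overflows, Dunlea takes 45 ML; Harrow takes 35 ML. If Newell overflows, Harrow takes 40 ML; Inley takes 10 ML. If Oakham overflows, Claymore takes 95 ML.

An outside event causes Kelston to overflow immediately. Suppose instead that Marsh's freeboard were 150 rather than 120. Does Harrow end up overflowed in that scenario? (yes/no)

With Marsh's freeboard at 150:
Round 1 — Kelston overflows (initial).
  Eston: +80 → 80 ≥ 70
  Newell: +50 → 50 < 100
Round 2 — Eston overflows.
  Claymore: +20 → 20 < 40
No further overflows.

no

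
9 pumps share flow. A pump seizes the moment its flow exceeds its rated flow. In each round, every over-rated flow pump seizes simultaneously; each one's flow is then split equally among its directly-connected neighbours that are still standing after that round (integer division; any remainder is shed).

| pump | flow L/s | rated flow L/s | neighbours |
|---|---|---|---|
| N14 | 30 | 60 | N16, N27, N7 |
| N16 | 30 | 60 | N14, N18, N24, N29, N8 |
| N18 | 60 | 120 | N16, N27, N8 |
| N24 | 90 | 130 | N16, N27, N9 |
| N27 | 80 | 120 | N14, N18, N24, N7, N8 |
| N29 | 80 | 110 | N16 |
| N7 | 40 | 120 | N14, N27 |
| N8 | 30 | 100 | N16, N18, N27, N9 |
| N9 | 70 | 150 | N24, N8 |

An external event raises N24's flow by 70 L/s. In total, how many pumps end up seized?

Round 1 — N24 at 160 > 130. N24 seizes.
  N24 sheds 160 L/s to N16, N27, N9: 53 each (1 lost).
    N16: 30+53 = 83 > 60
    N27: 80+53 = 133 > 120
    N9: 70+53 = 123 ≤ 150
Round 2 — N16, N27 seize.
  N16 sheds 83 L/s to N14, N18, N29, N8: 20 each (3 lost).
    N14: 30+20 = 50 ≤ 60
    N18: 60+20 = 80 ≤ 120
    N29: 80+20 = 100 ≤ 110
    N8: 30+20 = 50 ≤ 100
  N27 sheds 133 L/s to N14, N18, N7, N8: 33 each (1 lost).
    N14: 50+33 = 83 > 60
    N18: 80+33 = 113 ≤ 120
    N7: 40+33 = 73 ≤ 120
    N8: 50+33 = 83 ≤ 100
Round 3 — N14 seizes.
  N14 sheds 83 L/s to N7: 83 each.
    N7: 73+83 = 156 > 120
Round 4 — N7 seizes.
  N7 sheds 156 L/s: no online neighbours, lost.
No further seizures.

5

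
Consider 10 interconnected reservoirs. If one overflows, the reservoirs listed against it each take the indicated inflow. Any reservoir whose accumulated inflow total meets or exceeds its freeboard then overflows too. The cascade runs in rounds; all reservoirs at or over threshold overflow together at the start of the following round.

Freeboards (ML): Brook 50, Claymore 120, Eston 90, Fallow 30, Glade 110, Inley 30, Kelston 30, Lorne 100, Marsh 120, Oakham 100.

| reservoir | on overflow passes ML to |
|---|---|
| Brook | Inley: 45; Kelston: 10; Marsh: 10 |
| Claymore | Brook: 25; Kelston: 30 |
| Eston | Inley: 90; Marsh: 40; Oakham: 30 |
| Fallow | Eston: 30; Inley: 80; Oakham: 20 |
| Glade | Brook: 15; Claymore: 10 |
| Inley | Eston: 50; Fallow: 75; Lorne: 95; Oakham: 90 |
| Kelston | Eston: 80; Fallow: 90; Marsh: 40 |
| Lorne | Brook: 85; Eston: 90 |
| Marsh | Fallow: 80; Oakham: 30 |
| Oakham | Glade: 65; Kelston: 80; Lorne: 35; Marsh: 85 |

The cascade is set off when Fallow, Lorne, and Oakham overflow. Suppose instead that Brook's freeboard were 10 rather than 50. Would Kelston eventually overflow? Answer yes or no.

With Brook's freeboard at 10:
Round 1 — Fallow, Lorne, Oakham overflow (initial).
  Brook: +85 → 85 ≥ 10
  Eston: +30+90 → 120 ≥ 90
  Glade: +65 → 65 < 110
  Inley: +80 → 80 ≥ 30
  Kelston: +80 → 80 ≥ 30
  Marsh: +85 → 85 < 120
Round 2 — Brook, Eston, Inley, Kelston overflow.
  Marsh: +10+40+40 → 175 ≥ 120
Round 3 — Marsh overflows.
No further overflows.

yes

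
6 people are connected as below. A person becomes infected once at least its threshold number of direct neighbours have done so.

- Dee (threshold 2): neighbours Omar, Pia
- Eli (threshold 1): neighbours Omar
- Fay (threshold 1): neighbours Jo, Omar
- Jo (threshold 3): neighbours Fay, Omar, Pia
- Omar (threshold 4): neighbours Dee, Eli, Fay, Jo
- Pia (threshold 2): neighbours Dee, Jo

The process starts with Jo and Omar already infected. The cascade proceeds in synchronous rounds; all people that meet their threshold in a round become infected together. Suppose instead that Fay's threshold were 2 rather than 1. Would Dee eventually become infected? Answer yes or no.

With Fay's threshold at 2:
Round 1 — Jo, Omar become infected (initial).
Round 2 — checking thresholds:
  Dee: 1 of 2 neighbours < 2, not yet.
  Eli: 1 of 1 neighbours ≥ 1, becomes infected.
  Fay: 2 of 2 neighbours ≥ 2, becomes infected.
  Pia: 1 of 2 neighbours < 2, not yet.
Round 3 — no new infections; cascade stops.

no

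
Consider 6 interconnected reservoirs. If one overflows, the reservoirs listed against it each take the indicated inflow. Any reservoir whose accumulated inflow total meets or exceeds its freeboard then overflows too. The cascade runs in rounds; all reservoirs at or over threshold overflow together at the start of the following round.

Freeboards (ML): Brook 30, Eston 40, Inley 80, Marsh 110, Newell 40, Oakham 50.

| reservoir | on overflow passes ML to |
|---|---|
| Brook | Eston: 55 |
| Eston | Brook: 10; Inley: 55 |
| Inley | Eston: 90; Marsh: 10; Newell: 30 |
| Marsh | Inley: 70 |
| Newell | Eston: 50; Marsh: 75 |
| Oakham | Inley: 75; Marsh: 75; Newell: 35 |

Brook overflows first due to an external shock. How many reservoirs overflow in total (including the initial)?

2

Round 1 — Brook overflows (initial).
  Eston: +55 → 55 ≥ 40
Round 2 — Eston overflows.
  Inley: +55 → 55 < 80
No further overflows.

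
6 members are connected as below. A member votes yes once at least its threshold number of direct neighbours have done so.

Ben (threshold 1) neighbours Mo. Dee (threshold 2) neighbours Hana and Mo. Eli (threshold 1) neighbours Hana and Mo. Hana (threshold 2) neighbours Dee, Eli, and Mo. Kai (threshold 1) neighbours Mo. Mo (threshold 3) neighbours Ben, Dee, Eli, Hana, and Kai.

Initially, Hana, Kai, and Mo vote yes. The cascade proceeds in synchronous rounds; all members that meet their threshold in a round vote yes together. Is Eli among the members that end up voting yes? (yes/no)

yes

Round 1 — Hana, Kai, Mo vote yes (initial).
Round 2 — checking thresholds:
  Ben: 1 of 1 neighbours ≥ 1, votes yes.
  Dee: 2 of 2 neighbours ≥ 2, votes yes.
  Eli: 2 of 2 neighbours ≥ 1, votes yes.
Round 3 — no new yes votes; cascade stops.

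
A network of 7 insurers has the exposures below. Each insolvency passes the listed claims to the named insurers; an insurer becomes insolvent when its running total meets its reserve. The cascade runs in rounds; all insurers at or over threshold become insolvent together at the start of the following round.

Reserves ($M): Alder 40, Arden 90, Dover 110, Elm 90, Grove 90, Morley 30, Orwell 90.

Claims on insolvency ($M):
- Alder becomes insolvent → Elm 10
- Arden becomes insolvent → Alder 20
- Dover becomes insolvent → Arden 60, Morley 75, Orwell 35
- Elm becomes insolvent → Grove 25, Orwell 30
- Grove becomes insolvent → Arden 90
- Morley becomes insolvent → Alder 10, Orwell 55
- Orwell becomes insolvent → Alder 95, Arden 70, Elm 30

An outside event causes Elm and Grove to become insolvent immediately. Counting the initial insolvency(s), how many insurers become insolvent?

Round 1 — Elm, Grove become insolvent (initial).
  Arden: +90 → 90 ≥ 90
  Orwell: +30 → 30 < 90
Round 2 — Arden becomes insolvent.
  Alder: +20 → 20 < 40
No further insolvencies.

3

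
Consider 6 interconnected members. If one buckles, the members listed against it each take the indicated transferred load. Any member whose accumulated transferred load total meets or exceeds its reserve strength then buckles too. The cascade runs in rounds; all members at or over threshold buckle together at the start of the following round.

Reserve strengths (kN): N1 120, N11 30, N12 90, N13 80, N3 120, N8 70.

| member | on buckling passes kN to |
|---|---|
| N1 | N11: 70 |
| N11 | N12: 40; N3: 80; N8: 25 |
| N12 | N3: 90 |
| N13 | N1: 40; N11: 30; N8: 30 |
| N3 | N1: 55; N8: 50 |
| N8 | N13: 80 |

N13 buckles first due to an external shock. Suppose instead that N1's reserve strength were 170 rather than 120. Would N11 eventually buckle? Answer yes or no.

With N1's reserve strength at 170:
Round 1 — N13 buckles (initial).
  N1: +40 → 40 < 170
  N11: +30 → 30 ≥ 30
  N8: +30 → 30 < 70
Round 2 — N11 buckles.
  N12: +40 → 40 < 90
  N3: +80 → 80 < 120
  N8: +25 → 55 < 70
No further bucklings.

yes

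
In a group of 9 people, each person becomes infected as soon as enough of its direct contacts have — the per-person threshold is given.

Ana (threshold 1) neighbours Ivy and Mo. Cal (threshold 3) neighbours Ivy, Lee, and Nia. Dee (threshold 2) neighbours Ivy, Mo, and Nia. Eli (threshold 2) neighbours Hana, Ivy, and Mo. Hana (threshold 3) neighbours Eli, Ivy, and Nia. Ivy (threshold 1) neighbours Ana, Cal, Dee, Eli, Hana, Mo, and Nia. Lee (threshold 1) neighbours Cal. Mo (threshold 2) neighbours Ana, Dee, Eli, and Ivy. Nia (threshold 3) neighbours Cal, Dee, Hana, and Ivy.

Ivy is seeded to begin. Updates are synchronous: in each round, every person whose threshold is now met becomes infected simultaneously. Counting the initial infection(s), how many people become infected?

Round 1 — Ivy becomes infected (initial).
Round 2 — checking thresholds:
  Ana: 1 of 2 neighbours ≥ 1, becomes infected.
  Cal: 1 of 3 neighbours < 3, not yet.
  Dee: 1 of 3 neighbours < 2, not yet.
  Eli: 1 of 3 neighbours < 2, not yet.
  Hana: 1 of 3 neighbours < 3, not yet.
  Mo: 1 of 4 neighbours < 2, not yet.
  Nia: 1 of 4 neighbours < 3, not yet.
Round 3 — checking thresholds:
  Cal: 1 of 3 neighbours < 3, not yet.
  Dee: 1 of 3 neighbours < 2, not yet.
  Eli: 1 of 3 neighbours < 2, not yet.
  Hana: 1 of 3 neighbours < 3, not yet.
  Mo: 2 of 4 neighbours ≥ 2, becomes infected.
  Nia: 1 of 4 neighbours < 3, not yet.
Round 4 — checking thresholds:
  Cal: 1 of 3 neighbours < 3, not yet.
  Dee: 2 of 3 neighbours ≥ 2, becomes infected.
  Eli: 2 of 3 neighbours ≥ 2, becomes infected.
  Hana: 1 of 3 neighbours < 3, not yet.
  Nia: 1 of 4 neighbours < 3, not yet.
Round 5 — no new infections; cascade stops.

5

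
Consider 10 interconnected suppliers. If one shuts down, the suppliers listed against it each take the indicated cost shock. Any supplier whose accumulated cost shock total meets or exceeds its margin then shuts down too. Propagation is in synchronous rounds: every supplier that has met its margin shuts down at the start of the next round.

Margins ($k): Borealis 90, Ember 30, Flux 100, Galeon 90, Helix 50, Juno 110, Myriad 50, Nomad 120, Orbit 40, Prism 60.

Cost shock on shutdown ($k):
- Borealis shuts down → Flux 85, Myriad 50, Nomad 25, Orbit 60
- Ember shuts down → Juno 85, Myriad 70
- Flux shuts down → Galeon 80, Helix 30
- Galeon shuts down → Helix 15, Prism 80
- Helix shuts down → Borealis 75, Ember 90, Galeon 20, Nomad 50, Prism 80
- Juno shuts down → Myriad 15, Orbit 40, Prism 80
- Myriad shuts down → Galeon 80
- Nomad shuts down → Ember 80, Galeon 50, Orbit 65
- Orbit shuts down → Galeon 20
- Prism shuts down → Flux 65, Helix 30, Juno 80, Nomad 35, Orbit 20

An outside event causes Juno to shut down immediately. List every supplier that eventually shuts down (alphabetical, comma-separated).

Juno, Orbit, Prism

Round 1 — Juno shuts down (initial).
  Myriad: +15 → 15 < 50
  Orbit: +40 → 40 ≥ 40
  Prism: +80 → 80 ≥ 60
Round 2 — Orbit, Prism shut down.
  Flux: +65 → 65 < 100
  Galeon: +20 → 20 < 90
  Helix: +30 → 30 < 50
  Nomad: +35 → 35 < 120
No further shutdowns.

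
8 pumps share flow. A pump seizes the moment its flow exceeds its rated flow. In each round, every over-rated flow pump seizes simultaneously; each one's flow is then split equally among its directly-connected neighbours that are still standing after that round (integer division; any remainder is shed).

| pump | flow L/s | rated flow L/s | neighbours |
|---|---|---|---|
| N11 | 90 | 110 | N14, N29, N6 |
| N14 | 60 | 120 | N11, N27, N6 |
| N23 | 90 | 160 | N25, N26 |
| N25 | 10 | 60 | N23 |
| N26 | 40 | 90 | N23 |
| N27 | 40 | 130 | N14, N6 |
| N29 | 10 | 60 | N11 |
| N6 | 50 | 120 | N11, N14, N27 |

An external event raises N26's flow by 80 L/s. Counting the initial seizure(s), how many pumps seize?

Round 1 — N26 at 120 > 90. N26 seizes.
  N26 sheds 120 L/s to N23: 120 each.
    N23: 90+120 = 210 > 160
Round 2 — N23 seizes.
  N23 sheds 210 L/s to N25: 210 each.
    N25: 10+210 = 220 > 60
Round 3 — N25 seizes.
  N25 sheds 220 L/s: no online neighbours, lost.
No further seizures.

3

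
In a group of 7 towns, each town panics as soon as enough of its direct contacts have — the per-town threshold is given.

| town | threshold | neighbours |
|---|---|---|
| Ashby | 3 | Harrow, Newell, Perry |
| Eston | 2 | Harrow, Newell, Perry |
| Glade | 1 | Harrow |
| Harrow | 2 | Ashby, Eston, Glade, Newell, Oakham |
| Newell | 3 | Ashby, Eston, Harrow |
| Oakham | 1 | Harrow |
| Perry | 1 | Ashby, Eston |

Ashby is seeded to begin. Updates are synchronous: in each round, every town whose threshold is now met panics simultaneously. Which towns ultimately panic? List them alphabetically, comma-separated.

Round 1 — Ashby panics (initial).
Round 2 — checking thresholds:
  Harrow: 1 of 5 neighbours < 2, not yet.
  Newell: 1 of 3 neighbours < 3, not yet.
  Perry: 1 of 2 neighbours ≥ 1, panics.
Round 3 — no new panics; cascade stops.

Ashby, Perry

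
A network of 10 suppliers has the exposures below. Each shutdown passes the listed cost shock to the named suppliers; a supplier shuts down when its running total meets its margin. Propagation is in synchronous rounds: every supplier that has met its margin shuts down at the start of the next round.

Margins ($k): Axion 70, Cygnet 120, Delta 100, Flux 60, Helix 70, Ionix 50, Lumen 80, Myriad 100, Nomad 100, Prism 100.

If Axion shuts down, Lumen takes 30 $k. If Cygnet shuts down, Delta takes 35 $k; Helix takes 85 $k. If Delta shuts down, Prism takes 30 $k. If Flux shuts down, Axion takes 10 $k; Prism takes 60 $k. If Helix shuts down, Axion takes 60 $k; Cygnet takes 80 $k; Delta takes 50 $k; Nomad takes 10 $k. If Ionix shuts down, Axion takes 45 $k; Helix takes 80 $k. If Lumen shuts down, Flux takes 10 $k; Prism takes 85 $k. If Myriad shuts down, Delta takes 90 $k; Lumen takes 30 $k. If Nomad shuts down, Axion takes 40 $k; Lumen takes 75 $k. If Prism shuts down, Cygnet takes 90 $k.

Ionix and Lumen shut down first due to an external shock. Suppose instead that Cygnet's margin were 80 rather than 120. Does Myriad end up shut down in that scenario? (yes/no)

With Cygnet's margin at 80:
Round 1 — Ionix, Lumen shut down (initial).
  Axion: +45 → 45 < 70
  Flux: +10 → 10 < 60
  Helix: +80 → 80 ≥ 70
  Prism: +85 → 85 < 100
Round 2 — Helix shuts down.
  Axion: +60 → 105 ≥ 70
  Cygnet: +80 → 80 ≥ 80
  Delta: +50 → 50 < 100
  Nomad: +10 → 10 < 100
Round 3 — Axion, Cygnet shut down.
  Delta: +35 → 85 < 100
No further shutdowns.

no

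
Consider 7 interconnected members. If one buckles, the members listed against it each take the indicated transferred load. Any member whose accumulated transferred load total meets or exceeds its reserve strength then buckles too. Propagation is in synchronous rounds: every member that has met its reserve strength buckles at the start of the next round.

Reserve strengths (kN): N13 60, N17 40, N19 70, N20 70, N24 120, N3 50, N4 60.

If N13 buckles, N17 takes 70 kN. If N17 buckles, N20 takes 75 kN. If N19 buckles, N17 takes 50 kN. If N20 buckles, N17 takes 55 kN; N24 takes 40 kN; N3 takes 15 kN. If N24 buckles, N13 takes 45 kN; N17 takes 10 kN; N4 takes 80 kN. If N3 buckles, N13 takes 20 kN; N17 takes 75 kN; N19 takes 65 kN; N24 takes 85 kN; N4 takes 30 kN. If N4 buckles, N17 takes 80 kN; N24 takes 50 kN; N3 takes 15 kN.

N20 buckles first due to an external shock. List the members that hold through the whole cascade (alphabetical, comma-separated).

Round 1 — N20 buckles (initial).
  N17: +55 → 55 ≥ 40
  N24: +40 → 40 < 120
  N3: +15 → 15 < 50
Round 2 — N17 buckles.
No further bucklings.

N13, N19, N24, N3, N4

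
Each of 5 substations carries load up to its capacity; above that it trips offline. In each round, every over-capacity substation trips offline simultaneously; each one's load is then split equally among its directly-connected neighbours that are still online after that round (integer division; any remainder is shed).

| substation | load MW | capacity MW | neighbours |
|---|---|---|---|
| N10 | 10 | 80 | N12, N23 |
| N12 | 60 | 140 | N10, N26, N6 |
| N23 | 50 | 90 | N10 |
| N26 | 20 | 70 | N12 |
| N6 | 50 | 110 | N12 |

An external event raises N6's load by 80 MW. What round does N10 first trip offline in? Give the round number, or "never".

Round 1 — N6 at 130 > 110. N6 trips offline.
  N6 sheds 130 MW to N12: 130 each.
    N12: 60+130 = 190 > 140
Round 2 — N12 trips offline.
  N12 sheds 190 MW to N10, N26: 95 each.
    N10: 10+95 = 105 > 80
    N26: 20+95 = 115 > 70
Round 3 — N10, N26 trip offline.
  N10 sheds 105 MW to N23: 105 each.
    N23: 50+105 = 155 > 90
  N26 sheds 115 MW: no online neighbours, lost.
Round 4 — N23 trips offline.
  N23 sheds 155 MW: no online neighbours, lost.
No further trips.

3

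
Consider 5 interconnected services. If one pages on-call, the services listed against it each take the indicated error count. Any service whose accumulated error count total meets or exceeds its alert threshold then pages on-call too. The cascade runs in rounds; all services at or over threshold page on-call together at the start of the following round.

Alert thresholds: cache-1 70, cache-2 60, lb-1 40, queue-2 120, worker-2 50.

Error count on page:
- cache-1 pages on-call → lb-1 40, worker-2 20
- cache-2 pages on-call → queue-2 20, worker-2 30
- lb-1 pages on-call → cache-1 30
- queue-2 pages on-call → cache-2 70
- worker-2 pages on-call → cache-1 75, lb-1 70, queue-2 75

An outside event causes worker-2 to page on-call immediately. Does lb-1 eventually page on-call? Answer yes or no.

Round 1 — worker-2 pages on-call (initial).
  cache-1: +75 → 75 ≥ 70
  lb-1: +70 → 70 ≥ 40
  queue-2: +75 → 75 < 120
Round 2 — cache-1, lb-1 page on-call.
No further pages.

yes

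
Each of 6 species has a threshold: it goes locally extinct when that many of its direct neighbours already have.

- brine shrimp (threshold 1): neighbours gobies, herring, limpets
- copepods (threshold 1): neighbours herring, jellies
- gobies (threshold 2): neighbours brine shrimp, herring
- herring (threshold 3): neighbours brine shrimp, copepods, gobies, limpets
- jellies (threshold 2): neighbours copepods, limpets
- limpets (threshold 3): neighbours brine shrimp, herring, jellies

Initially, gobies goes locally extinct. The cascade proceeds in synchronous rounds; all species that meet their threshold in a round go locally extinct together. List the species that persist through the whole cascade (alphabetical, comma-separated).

Round 1 — gobies goes locally extinct (initial).
Round 2 — checking thresholds:
  brine shrimp: 1 of 3 neighbours ≥ 1, goes locally extinct.
  herring: 1 of 4 neighbours < 3, below threshold.
Round 3 — no new extinctions; cascade stops.

copepods, herring, jellies, limpets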